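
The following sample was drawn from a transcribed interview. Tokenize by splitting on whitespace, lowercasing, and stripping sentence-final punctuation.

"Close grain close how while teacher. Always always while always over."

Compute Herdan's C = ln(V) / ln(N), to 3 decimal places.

N = 11, V = 7.
ln(V) = 1.945910, ln(N) = 2.397895
C = 1.945910 / 2.397895 = 0.812

0.812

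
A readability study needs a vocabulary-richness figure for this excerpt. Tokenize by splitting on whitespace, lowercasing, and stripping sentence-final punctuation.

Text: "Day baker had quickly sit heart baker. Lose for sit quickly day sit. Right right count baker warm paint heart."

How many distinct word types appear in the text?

Distinct types: {baker, count, day, for, had, heart, lose, paint, quickly, right, sit, warm}
V = 12

12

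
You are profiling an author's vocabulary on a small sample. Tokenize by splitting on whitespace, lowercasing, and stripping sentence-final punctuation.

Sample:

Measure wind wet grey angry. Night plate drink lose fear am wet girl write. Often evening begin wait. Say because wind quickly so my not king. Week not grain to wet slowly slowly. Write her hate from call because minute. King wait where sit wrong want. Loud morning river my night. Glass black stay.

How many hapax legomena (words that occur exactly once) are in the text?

33

Frequencies: wet:3, wind:2, night:2, write:2, wait:2, because:2, my:2, not:2, king:2, slowly:2, measure:1, grey:1, angry:1, plate:1, drink:1, lose:1, fear:1, am:1, girl:1, often:1, … (23 more, each freq 1)
Hapax (freq=1): am, angry, begin, black, call, drink, evening, fear, from, girl, glass, grain, grey, hate, her, lose, loud, measure, minute, morning, often, plate, quickly, river, say, sit, so, stay, to, want, week, where, wrong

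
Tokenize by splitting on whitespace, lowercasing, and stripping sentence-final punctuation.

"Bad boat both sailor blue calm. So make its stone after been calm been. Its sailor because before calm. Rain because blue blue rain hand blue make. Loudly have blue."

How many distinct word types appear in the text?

18

Distinct types: {after, bad, because, been, before, blue, boat, both, calm, hand, have, its, loudly, make, rain, sailor, so, stone}
V = 18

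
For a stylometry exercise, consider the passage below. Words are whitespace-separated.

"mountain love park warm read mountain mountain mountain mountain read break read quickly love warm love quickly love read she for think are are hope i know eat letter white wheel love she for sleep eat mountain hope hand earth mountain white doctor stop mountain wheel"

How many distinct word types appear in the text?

23

Distinct types: {are, break, doctor, earth, eat, for, hand, hope, i, know, letter, love, mountain, park, quickly, read, she, sleep, stop, think, warm, wheel, white}
V = 23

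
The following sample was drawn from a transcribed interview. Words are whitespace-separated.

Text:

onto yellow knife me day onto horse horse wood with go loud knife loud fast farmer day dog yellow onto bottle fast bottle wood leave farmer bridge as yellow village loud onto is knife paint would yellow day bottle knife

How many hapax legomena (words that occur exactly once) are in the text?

Frequencies: onto:4, yellow:4, knife:4, day:3, loud:3, bottle:3, horse:2, wood:2, fast:2, farmer:2, me:1, with:1, go:1, dog:1, leave:1, bridge:1, as:1, village:1, is:1, paint:1, … (1 more, each freq 1)
Hapax (freq=1): as, bridge, dog, go, is, leave, me, paint, village, with, would

11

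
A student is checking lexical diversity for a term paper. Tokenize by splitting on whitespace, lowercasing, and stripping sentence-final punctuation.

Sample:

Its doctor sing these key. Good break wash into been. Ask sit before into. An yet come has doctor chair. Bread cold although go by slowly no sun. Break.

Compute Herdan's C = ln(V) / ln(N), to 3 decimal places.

N = 29, V = 26.
ln(V) = 3.258097, ln(N) = 3.367296
C = 3.258097 / 3.367296 = 0.968

0.968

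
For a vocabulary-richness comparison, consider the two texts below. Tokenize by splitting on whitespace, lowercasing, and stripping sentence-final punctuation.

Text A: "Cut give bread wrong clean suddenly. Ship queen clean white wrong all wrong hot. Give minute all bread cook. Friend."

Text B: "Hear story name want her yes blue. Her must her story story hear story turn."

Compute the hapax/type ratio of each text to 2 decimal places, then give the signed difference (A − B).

-0.03

A: hapax=9, V=14, ratio=0.64
B: hapax=6, V=9, ratio=0.67
Difference = 0.64 − 0.67 = -0.03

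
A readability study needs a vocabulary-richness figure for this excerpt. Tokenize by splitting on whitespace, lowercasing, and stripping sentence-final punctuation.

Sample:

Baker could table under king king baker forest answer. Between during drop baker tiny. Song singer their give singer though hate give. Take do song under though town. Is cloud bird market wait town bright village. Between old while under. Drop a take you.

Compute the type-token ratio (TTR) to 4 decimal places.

0.7045

N = 44 tokens, V = 31 types.
TTR = V / N = 31 / 44 = 0.7045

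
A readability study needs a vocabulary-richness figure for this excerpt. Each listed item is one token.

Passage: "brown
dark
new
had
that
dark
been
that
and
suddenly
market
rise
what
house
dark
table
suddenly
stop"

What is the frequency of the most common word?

3

Frequencies: dark:3, that:2, suddenly:2, brown:1, new:1, had:1, been:1, and:1, market:1, rise:1, what:1, house:1, table:1, stop:1
Most common: 'dark' with frequency 3.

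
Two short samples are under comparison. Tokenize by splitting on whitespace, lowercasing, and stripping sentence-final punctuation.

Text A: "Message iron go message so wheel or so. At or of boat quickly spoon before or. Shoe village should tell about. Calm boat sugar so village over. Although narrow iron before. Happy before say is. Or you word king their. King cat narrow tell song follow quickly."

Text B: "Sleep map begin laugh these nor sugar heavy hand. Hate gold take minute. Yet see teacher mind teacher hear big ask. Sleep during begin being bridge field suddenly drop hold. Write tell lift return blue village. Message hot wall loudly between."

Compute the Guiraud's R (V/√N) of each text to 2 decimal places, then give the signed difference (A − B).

-1.26

A: V=32, N=47, R=4.67
B: V=38, N=41, R=5.93
Difference = 4.67 − 5.93 = -1.26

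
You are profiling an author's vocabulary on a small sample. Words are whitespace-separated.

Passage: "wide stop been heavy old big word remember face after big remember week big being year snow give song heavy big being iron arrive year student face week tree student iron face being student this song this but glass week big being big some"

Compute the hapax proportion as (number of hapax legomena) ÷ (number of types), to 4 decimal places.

0.5417

Frequencies: big:6, being:4, face:3, week:3, student:3, heavy:2, remember:2, year:2, song:2, iron:2, this:2, wide:1, stop:1, been:1, old:1, word:1, after:1, snow:1, give:1, arrive:1, … (4 more, each freq 1)
Hapax count = 13; type count = 24.
Ratio = 13 / 24 = 0.5417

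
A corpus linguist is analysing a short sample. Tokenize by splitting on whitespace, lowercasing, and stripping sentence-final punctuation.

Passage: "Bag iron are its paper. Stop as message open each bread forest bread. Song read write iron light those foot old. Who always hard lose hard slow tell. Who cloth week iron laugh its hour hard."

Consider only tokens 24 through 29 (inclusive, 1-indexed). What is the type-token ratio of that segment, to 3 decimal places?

Segment tokens 24–29: hard, lose, hard, slow, tell, who
Segment N = 6, segment V = 5.
TTR = 5 / 6 = 0.833

0.833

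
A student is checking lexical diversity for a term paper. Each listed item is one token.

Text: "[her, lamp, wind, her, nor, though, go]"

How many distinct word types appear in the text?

Distinct types: {go, her, lamp, nor, though, wind}
V = 6

6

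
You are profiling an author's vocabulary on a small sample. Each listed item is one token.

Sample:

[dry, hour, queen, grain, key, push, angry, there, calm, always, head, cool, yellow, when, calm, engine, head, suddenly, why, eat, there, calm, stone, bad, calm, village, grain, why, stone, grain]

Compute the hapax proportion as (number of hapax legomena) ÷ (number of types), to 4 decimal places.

0.7143

Frequencies: calm:4, grain:3, there:2, head:2, why:2, stone:2, dry:1, hour:1, queen:1, key:1, push:1, angry:1, always:1, cool:1, yellow:1, when:1, engine:1, suddenly:1, eat:1, bad:1, … (1 more, each freq 1)
Hapax count = 15; type count = 21.
Ratio = 15 / 21 = 0.7143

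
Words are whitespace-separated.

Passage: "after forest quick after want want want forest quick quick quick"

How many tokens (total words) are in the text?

11

Tokens: after, forest, quick, after, want, want, want, forest, quick, quick, quick
N = 11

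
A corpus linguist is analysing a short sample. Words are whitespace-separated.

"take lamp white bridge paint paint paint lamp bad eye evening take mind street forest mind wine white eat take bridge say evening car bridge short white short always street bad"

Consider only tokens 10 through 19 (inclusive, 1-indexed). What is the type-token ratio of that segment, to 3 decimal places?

0.900

Segment tokens 10–19: eye, evening, take, mind, street, forest, mind, wine, white, eat
Segment N = 10, segment V = 9.
TTR = 9 / 10 = 0.900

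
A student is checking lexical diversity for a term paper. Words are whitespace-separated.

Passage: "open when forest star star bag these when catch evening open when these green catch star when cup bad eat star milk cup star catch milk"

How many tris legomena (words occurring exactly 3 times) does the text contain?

Frequencies: star:5, when:4, catch:3, open:2, these:2, cup:2, milk:2, forest:1, bag:1, evening:1, green:1, bad:1, eat:1
Words with frequency 3: catch

1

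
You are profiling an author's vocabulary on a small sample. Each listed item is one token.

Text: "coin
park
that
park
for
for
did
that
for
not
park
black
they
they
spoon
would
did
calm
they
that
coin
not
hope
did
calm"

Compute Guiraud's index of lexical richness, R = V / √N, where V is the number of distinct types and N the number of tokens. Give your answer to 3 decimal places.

N = 25, V = 12.
√N = 5.000000
R = 12 / 5.000000 = 2.400

2.400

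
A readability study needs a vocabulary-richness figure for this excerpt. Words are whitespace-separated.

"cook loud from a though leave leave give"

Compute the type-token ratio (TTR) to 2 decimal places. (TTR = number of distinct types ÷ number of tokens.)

N = 8 tokens, V = 7 types.
TTR = V / N = 7 / 8 = 0.88

0.88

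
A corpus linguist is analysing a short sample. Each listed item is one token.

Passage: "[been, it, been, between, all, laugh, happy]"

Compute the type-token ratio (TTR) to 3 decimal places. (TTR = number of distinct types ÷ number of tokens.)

0.857

N = 7 tokens, V = 6 types.
TTR = V / N = 6 / 7 = 0.857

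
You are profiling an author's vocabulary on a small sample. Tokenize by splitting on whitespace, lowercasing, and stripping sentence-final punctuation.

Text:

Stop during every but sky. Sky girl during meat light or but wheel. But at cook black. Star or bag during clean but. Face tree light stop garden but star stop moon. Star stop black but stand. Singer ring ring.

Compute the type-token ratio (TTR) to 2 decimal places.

N = 40 tokens, V = 23 types.
TTR = V / N = 23 / 40 = 0.58

0.58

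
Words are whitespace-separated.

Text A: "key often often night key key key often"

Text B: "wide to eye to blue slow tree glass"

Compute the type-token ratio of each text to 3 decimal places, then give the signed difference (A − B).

-0.500

TTR(A) = 3/8 = 0.375
TTR(B) = 7/8 = 0.875
Difference = 0.375 − 0.875 = -0.500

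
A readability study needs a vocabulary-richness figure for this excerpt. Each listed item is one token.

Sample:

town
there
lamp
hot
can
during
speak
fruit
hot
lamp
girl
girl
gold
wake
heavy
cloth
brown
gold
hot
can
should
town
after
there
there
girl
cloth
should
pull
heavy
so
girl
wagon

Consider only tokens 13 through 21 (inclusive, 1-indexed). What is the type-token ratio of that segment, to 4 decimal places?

0.8889

Segment tokens 13–21: gold, wake, heavy, cloth, brown, gold, hot, can, should
Segment N = 9, segment V = 8.
TTR = 8 / 9 = 0.8889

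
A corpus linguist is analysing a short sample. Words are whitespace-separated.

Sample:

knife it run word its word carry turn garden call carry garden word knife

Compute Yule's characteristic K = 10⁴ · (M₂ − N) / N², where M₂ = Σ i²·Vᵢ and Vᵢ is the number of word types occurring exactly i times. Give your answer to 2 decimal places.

Frequencies: word:3, knife:2, carry:2, garden:2, it:1, run:1, its:1, turn:1, call:1
N = 14. Frequency spectrum: V_1=5, V_2=3, V_3=1
M₂ = 1²·5 + 2²·3 + 3²·1 = 26
K = 10000 × (26 − 14) / 14² = 612.24

612.24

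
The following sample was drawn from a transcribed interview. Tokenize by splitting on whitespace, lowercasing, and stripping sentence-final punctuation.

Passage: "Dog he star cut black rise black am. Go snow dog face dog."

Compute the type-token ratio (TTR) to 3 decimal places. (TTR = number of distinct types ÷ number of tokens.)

N = 13 tokens, V = 10 types.
TTR = V / N = 10 / 13 = 0.769

0.769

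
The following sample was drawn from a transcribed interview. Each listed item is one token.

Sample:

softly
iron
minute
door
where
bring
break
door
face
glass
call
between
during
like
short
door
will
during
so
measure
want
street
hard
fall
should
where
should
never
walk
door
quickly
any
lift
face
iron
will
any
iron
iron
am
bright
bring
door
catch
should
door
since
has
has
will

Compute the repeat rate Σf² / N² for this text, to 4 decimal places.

Frequencies: door:6, iron:4, will:3, should:3, where:2, bring:2, face:2, during:2, any:2, has:2, softly:1, minute:1, break:1, glass:1, call:1, between:1, like:1, short:1, so:1, measure:1, … (12 more, each freq 1)
Σf² = 116; N² = 2500
Repeat rate = 116 / 2500 = 0.0464

0.0464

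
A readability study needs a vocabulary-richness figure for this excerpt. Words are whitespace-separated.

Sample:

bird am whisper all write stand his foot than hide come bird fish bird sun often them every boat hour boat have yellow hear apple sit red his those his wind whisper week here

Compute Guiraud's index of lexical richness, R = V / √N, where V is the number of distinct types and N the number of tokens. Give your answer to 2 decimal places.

4.80

N = 34, V = 28.
√N = 5.830952
R = 28 / 5.830952 = 4.80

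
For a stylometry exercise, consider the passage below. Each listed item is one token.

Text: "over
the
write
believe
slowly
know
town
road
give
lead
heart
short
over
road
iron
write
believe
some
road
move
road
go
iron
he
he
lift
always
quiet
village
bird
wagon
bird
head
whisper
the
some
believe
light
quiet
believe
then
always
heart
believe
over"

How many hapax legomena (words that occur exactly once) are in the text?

15

Frequencies: believe:5, road:4, over:3, the:2, write:2, heart:2, iron:2, some:2, he:2, always:2, quiet:2, bird:2, slowly:1, know:1, town:1, give:1, lead:1, short:1, move:1, go:1, … (7 more, each freq 1)
Hapax (freq=1): give, go, head, know, lead, lift, light, move, short, slowly, then, town, village, wagon, whisper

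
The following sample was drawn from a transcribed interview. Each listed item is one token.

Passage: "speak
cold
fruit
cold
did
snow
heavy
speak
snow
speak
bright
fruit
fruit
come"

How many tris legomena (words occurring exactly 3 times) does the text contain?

Frequencies: speak:3, fruit:3, cold:2, snow:2, did:1, heavy:1, bright:1, come:1
Words with frequency 3: fruit, speak

2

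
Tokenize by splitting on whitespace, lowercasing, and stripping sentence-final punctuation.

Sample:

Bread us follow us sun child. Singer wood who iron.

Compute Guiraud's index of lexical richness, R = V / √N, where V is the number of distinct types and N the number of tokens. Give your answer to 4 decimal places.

2.8460

N = 10, V = 9.
√N = 3.162278
R = 9 / 3.162278 = 2.8460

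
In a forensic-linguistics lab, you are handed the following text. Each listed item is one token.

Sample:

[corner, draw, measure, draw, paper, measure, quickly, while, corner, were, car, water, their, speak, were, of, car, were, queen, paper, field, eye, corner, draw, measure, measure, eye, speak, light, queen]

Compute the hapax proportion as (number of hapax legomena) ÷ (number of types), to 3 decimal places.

Frequencies: measure:4, corner:3, draw:3, were:3, paper:2, car:2, speak:2, queen:2, eye:2, quickly:1, while:1, water:1, their:1, of:1, field:1, light:1
Hapax count = 7; type count = 16.
Ratio = 7 / 16 = 0.438

0.438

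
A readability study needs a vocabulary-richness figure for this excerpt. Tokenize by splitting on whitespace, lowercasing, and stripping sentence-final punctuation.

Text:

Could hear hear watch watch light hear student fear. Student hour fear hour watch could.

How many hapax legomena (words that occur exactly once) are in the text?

1

Frequencies: hear:3, watch:3, could:2, student:2, fear:2, hour:2, light:1
Hapax (freq=1): light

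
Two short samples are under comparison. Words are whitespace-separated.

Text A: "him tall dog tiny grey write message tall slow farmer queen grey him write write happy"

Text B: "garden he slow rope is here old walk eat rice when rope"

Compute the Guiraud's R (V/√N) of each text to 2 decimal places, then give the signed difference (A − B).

-0.43

A: V=11, N=16, R=2.75
B: V=11, N=12, R=3.18
Difference = 2.75 − 3.18 = -0.43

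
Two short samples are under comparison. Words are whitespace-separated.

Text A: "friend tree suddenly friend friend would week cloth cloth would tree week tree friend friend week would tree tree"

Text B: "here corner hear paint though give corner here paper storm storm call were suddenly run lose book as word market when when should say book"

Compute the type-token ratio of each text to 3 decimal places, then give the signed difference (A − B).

-0.484

TTR(A) = 6/19 = 0.316
TTR(B) = 20/25 = 0.800
Difference = 0.316 − 0.800 = -0.484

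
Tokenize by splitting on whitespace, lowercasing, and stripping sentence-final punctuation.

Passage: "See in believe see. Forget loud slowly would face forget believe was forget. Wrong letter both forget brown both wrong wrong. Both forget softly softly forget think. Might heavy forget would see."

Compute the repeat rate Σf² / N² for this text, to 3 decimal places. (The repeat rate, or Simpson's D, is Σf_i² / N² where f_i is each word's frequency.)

0.096

Frequencies: forget:7, see:3, wrong:3, both:3, believe:2, would:2, softly:2, in:1, loud:1, slowly:1, face:1, was:1, letter:1, brown:1, think:1, might:1, heavy:1
Σf² = 98; N² = 1024
Repeat rate = 98 / 1024 = 0.096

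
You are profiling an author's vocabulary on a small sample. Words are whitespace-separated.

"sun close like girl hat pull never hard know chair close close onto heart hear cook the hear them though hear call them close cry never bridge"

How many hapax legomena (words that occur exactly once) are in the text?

16

Frequencies: close:4, hear:3, never:2, them:2, sun:1, like:1, girl:1, hat:1, pull:1, hard:1, know:1, chair:1, onto:1, heart:1, cook:1, the:1, though:1, call:1, cry:1, bridge:1
Hapax (freq=1): bridge, call, chair, cook, cry, girl, hard, hat, heart, know, like, onto, pull, sun, the, though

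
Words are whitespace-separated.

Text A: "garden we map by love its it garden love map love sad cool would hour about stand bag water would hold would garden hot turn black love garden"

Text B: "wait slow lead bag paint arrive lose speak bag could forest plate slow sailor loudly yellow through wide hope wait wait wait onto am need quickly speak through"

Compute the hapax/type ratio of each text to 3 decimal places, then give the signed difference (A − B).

A: hapax=15, V=19, ratio=0.789
B: hapax=16, V=21, ratio=0.762
Difference = 0.789 − 0.762 = 0.027

0.027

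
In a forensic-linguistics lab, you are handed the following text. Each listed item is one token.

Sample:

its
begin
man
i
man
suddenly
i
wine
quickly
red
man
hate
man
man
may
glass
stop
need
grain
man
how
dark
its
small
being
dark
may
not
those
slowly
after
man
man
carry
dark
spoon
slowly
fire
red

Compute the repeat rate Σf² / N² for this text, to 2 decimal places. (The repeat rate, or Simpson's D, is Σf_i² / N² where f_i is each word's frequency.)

0.07

Frequencies: man:8, dark:3, its:2, i:2, red:2, may:2, slowly:2, begin:1, suddenly:1, wine:1, quickly:1, hate:1, glass:1, stop:1, need:1, grain:1, how:1, small:1, being:1, not:1, … (5 more, each freq 1)
Σf² = 111; N² = 1521
Repeat rate = 111 / 1521 = 0.07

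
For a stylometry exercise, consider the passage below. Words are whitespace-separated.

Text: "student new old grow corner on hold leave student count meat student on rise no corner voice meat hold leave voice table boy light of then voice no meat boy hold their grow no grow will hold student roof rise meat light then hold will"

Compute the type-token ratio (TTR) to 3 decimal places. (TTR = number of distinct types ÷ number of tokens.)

0.467

N = 45 tokens, V = 21 types.
TTR = V / N = 21 / 45 = 0.467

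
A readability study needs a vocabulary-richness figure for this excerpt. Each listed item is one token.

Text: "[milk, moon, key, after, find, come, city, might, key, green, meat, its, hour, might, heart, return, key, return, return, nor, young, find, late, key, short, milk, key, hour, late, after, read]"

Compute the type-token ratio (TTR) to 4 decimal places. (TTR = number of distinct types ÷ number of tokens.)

0.6129

N = 31 tokens, V = 19 types.
TTR = V / N = 19 / 31 = 0.6129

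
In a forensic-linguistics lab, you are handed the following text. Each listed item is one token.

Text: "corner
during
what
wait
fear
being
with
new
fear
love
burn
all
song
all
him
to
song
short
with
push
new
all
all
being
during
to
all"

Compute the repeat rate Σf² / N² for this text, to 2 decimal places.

Frequencies: all:5, during:2, fear:2, being:2, with:2, new:2, song:2, to:2, corner:1, what:1, wait:1, love:1, burn:1, him:1, short:1, push:1
Σf² = 61; N² = 729
Repeat rate = 61 / 729 = 0.08

0.08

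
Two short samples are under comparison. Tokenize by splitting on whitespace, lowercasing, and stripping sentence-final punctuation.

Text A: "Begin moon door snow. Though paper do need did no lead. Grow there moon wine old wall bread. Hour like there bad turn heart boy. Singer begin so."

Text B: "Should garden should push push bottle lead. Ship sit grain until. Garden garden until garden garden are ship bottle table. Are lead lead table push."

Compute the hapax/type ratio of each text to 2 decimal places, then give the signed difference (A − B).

0.70

A: hapax=22, V=25, ratio=0.88
B: hapax=2, V=11, ratio=0.18
Difference = 0.88 − 0.18 = 0.70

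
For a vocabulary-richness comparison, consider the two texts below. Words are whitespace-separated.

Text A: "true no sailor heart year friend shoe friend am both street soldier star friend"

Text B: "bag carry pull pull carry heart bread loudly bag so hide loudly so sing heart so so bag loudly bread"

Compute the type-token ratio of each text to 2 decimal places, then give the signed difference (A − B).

TTR(A) = 12/14 = 0.86
TTR(B) = 9/20 = 0.45
Difference = 0.86 − 0.45 = 0.41

0.41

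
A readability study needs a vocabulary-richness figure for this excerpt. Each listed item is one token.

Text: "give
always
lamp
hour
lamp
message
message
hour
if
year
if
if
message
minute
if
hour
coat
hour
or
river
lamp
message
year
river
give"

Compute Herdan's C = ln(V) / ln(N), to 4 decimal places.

N = 25, V = 11.
ln(V) = 2.397895, ln(N) = 3.218876
C = 2.397895 / 3.218876 = 0.7449

0.7449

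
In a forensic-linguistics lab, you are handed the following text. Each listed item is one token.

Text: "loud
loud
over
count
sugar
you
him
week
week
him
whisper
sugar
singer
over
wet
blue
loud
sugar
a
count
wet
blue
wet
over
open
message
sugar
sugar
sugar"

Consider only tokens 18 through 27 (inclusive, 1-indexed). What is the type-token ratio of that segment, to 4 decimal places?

Segment tokens 18–27: sugar, a, count, wet, blue, wet, over, open, message, sugar
Segment N = 10, segment V = 8.
TTR = 8 / 10 = 0.8000

0.8000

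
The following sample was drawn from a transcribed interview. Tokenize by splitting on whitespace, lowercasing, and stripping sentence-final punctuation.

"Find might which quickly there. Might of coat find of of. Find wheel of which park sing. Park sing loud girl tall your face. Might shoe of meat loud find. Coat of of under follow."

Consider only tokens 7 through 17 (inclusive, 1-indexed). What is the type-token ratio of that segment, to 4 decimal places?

Segment tokens 7–17: of, coat, find, of, of, find, wheel, of, which, park, sing
Segment N = 11, segment V = 7.
TTR = 7 / 11 = 0.6364

0.6364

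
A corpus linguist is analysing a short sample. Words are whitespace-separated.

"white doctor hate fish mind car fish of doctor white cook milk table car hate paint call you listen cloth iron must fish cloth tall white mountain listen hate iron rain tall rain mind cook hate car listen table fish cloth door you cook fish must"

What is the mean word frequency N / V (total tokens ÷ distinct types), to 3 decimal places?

N = 46 tokens, V = 21 types.
Mean frequency = N / V = 46 / 21 = 2.190

2.190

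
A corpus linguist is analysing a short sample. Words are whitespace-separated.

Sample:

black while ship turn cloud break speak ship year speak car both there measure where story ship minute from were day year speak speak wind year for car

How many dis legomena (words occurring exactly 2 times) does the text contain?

1

Frequencies: speak:4, ship:3, year:3, car:2, black:1, while:1, turn:1, cloud:1, break:1, both:1, there:1, measure:1, where:1, story:1, minute:1, from:1, were:1, day:1, wind:1, for:1
Words with frequency 2: car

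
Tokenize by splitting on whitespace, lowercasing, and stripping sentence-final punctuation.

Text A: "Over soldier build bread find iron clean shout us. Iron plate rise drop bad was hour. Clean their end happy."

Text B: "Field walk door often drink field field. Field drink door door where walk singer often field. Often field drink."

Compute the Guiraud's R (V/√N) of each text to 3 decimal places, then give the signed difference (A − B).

A: V=18, N=20, R=4.025
B: V=7, N=19, R=1.606
Difference = 4.025 − 1.606 = 2.419

2.419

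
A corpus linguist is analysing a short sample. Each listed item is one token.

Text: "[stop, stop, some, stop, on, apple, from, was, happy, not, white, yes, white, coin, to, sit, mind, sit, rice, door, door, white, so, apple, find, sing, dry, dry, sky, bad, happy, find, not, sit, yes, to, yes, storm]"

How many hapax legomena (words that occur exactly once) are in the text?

12

Frequencies: stop:3, white:3, yes:3, sit:3, apple:2, happy:2, not:2, to:2, door:2, find:2, dry:2, some:1, on:1, from:1, was:1, coin:1, mind:1, rice:1, so:1, sing:1, … (3 more, each freq 1)
Hapax (freq=1): bad, coin, from, mind, on, rice, sing, sky, so, some, storm, was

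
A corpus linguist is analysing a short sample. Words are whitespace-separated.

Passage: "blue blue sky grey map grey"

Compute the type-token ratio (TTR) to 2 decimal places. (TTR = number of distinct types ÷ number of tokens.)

0.67

N = 6 tokens, V = 4 types.
TTR = V / N = 4 / 6 = 0.67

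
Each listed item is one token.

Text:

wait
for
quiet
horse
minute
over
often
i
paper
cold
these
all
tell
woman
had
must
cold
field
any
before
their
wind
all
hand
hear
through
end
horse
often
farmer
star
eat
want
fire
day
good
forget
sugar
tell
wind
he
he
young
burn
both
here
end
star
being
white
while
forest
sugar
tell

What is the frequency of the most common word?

3

Frequencies: tell:3, horse:2, often:2, cold:2, all:2, wind:2, end:2, star:2, sugar:2, he:2, wait:1, for:1, quiet:1, minute:1, over:1, i:1, paper:1, these:1, woman:1, had:1, … (23 more, each freq 1)
Most common: 'tell' with frequency 3.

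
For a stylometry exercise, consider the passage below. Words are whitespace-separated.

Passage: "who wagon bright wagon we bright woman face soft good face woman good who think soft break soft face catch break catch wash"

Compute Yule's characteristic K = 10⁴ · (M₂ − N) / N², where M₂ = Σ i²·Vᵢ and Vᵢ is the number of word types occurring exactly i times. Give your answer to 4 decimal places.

Frequencies: face:3, soft:3, who:2, wagon:2, bright:2, woman:2, good:2, break:2, catch:2, we:1, think:1, wash:1
N = 23. Frequency spectrum: V_1=3, V_2=7, V_3=2
M₂ = 1²·3 + 2²·7 + 3²·2 = 49
K = 10000 × (49 − 23) / 23² = 491.4934

491.4934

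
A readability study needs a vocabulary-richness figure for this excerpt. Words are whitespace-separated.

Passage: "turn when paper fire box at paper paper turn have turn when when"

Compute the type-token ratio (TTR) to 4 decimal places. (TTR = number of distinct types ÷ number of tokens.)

0.5385

N = 13 tokens, V = 7 types.
TTR = V / N = 7 / 13 = 0.5385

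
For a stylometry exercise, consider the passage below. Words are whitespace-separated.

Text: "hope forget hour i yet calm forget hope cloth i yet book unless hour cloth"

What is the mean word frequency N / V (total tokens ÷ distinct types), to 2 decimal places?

1.67

N = 15 tokens, V = 9 types.
Mean frequency = N / V = 15 / 9 = 1.67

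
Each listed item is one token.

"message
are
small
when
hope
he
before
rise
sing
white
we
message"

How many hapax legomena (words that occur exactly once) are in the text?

Frequencies: message:2, are:1, small:1, when:1, hope:1, he:1, before:1, rise:1, sing:1, white:1, we:1
Hapax (freq=1): are, before, he, hope, rise, sing, small, we, when, white

10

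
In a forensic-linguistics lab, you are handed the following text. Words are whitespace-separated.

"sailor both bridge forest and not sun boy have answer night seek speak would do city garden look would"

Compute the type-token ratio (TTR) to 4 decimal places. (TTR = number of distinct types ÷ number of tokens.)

0.9474

N = 19 tokens, V = 18 types.
TTR = V / N = 18 / 19 = 0.9474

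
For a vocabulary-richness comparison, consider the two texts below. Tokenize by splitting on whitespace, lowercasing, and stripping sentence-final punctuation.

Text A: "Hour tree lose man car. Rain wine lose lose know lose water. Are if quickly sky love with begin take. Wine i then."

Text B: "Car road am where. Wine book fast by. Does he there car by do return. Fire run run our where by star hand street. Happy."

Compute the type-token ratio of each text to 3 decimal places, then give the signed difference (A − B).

0.026

TTR(A) = 19/23 = 0.826
TTR(B) = 20/25 = 0.800
Difference = 0.826 − 0.800 = 0.026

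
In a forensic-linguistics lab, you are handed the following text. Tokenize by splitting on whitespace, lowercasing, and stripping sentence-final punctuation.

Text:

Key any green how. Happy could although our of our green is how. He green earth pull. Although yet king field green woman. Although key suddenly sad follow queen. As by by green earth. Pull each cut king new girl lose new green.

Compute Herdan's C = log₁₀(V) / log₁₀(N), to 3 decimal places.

0.886

N = 43, V = 28.
log₁₀(V) = 1.447158, log₁₀(N) = 1.633468
C = 1.447158 / 1.633468 = 0.886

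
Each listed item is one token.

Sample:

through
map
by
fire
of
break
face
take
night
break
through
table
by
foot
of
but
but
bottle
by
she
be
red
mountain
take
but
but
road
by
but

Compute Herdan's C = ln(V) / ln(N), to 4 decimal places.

0.8584

N = 29, V = 18.
ln(V) = 2.890372, ln(N) = 3.367296
C = 2.890372 / 3.367296 = 0.8584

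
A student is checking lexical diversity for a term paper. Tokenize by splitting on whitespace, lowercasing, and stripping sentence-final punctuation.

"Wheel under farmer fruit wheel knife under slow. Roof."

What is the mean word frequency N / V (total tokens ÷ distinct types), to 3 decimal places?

1.286

N = 9 tokens, V = 7 types.
Mean frequency = N / V = 9 / 7 = 1.286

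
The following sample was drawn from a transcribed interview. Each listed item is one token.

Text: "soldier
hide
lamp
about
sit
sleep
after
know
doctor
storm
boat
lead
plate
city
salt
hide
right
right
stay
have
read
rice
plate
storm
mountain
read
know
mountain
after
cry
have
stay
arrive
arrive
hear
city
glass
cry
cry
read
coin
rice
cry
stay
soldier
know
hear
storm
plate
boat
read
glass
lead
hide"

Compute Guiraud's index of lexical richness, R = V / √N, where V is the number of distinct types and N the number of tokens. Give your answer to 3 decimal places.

N = 54, V = 26.
√N = 7.348469
R = 26 / 7.348469 = 3.538

3.538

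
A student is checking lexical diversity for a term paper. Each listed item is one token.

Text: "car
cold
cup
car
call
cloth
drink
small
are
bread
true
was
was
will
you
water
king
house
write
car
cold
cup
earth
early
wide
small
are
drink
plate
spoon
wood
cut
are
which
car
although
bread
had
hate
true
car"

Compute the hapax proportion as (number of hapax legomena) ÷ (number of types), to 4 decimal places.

Frequencies: car:5, are:3, cold:2, cup:2, drink:2, small:2, bread:2, true:2, was:2, call:1, cloth:1, will:1, you:1, water:1, king:1, house:1, write:1, earth:1, early:1, wide:1, … (8 more, each freq 1)
Hapax count = 19; type count = 28.
Ratio = 19 / 28 = 0.6786

0.6786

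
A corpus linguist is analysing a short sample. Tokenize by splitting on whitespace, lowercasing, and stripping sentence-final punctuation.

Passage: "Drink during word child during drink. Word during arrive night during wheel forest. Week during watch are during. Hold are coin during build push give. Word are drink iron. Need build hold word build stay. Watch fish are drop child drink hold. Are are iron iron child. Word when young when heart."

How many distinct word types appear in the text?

24

Distinct types: {are, arrive, build, child, coin, drink, drop, during, fish, forest, give, heart, hold, iron, need, night, push, stay, watch, week, wheel, when, word, young}
V = 24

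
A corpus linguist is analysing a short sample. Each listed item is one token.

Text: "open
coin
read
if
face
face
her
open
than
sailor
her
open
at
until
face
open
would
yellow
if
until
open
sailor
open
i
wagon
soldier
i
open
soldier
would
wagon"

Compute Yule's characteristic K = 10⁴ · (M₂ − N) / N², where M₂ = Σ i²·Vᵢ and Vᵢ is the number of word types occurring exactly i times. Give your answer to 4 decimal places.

Frequencies: open:7, face:3, if:2, her:2, sailor:2, until:2, would:2, i:2, wagon:2, soldier:2, coin:1, read:1, than:1, at:1, yellow:1
N = 31. Frequency spectrum: V_1=5, V_2=8, V_3=1, V_7=1
M₂ = 1²·5 + 2²·8 + 3²·1 + 7²·1 = 95
K = 10000 × (95 − 31) / 31² = 665.9729

665.9729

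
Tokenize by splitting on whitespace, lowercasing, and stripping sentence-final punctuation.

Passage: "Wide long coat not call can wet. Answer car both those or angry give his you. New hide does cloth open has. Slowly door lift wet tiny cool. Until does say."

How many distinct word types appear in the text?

Distinct types: {angry, answer, both, call, can, car, cloth, coat, cool, does, door, give, has, hide, his, lift, long, new, not, open, or, say, slowly, those, tiny, until, wet, wide, you}
V = 29

29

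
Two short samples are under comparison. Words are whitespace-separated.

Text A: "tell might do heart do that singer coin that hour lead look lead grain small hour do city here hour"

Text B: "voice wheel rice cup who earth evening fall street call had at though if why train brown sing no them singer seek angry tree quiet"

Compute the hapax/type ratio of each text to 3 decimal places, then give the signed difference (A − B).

A: hapax=10, V=14, ratio=0.714
B: hapax=25, V=25, ratio=1.000
Difference = 0.714 − 1.000 = -0.286

-0.286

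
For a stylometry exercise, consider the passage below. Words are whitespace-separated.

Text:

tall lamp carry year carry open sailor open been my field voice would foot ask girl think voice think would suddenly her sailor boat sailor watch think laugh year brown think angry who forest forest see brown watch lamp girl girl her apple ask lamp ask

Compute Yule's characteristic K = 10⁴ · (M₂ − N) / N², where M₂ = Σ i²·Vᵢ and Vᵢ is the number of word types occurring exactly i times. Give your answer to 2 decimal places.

255.20

Frequencies: think:4, lamp:3, sailor:3, ask:3, girl:3, carry:2, year:2, open:2, voice:2, would:2, her:2, watch:2, brown:2, forest:2, tall:1, been:1, my:1, field:1, foot:1, suddenly:1, … (6 more, each freq 1)
N = 46. Frequency spectrum: V_1=12, V_2=9, V_3=4, V_4=1
M₂ = 1²·12 + 2²·9 + 3²·4 + 4²·1 = 100
K = 10000 × (100 − 46) / 46² = 255.20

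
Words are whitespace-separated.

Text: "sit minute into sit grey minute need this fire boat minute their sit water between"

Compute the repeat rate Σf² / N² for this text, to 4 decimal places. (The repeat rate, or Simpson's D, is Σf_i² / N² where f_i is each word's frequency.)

Frequencies: sit:3, minute:3, into:1, grey:1, need:1, this:1, fire:1, boat:1, their:1, water:1, between:1
Σf² = 27; N² = 225
Repeat rate = 27 / 225 = 0.1200

0.1200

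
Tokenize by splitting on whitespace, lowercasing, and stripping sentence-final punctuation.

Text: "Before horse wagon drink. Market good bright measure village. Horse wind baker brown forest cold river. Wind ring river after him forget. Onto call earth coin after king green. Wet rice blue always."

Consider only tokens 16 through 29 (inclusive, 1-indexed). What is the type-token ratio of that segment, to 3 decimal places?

0.857

Segment tokens 16–29: river, wind, ring, river, after, him, forget, onto, call, earth, coin, after, king, green
Segment N = 14, segment V = 12.
TTR = 12 / 14 = 0.857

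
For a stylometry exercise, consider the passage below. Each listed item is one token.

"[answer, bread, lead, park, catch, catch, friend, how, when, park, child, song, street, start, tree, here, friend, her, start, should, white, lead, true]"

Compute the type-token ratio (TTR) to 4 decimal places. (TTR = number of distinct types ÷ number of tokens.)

0.7826

N = 23 tokens, V = 18 types.
TTR = V / N = 18 / 23 = 0.7826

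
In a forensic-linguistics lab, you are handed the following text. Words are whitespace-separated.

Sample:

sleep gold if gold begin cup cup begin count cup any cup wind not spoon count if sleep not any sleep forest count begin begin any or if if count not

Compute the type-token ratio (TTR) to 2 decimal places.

0.39

N = 31 tokens, V = 12 types.
TTR = V / N = 12 / 31 = 0.39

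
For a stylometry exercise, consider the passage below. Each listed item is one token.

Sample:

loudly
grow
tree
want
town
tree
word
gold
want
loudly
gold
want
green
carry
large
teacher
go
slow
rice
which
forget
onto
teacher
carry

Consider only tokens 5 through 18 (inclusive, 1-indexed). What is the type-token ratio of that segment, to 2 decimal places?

0.86

Segment tokens 5–18: town, tree, word, gold, want, loudly, gold, want, green, carry, large, teacher, go, slow
Segment N = 14, segment V = 12.
TTR = 12 / 14 = 0.86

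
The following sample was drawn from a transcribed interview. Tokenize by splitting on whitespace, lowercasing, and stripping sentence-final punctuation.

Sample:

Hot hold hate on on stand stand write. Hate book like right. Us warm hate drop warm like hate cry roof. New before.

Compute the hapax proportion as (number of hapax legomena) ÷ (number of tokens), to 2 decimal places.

0.48

Frequencies: hate:4, on:2, stand:2, like:2, warm:2, hot:1, hold:1, write:1, book:1, right:1, us:1, drop:1, cry:1, roof:1, new:1, before:1
Hapax count = 11; token count = 23.
Ratio = 11 / 23 = 0.48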